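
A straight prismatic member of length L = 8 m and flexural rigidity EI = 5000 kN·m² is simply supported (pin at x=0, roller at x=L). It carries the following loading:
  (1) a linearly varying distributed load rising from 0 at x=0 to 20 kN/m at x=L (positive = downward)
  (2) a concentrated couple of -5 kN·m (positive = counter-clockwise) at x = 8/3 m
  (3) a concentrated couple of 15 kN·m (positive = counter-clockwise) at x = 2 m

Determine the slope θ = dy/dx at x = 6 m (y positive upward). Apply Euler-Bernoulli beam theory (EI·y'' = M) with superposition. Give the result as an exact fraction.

Load 1 — triangular load w₀=20 kN/m (0→w₀ over full span):
  θ_1 = -w₀(7L⁴-30L²x²+15x⁴)/(360LEI) = -20·(7·8⁴-30·8²·6²+15·6⁴)/(360·8·5000) = 1313/45000 rad
Load 2 — applied couple M₀=-5 kN·m at a=8/3 m (b=L-a=16/3):
  θ_2 = (M₀x²/(2L)-M₀(x-a)+C₁)/EI  [x>a] with C₁=M₀(3b²-L²)/(6L)=-20/9 = ((-5)·6²/(2·8)-(-5)·(6-(8/3))+(-20/9))/5000 = 23/36000 rad
Load 3 — applied couple M₀=15 kN·m at a=2 m (b=L-a=6):
  θ_3 = (M₀x²/(2L)-M₀(x-a)+C₁)/EI  [x>a] with C₁=M₀(3b²-L²)/(6L)=55/4 = (15·6²/(2·8)-15·(6-2)+(55/4))/5000 = -1/400 rad
Superposition: θ = Σ θ_i = 1639/60000 rad ≈ 0.027317 rad

θ(6) = 1639/60000 rad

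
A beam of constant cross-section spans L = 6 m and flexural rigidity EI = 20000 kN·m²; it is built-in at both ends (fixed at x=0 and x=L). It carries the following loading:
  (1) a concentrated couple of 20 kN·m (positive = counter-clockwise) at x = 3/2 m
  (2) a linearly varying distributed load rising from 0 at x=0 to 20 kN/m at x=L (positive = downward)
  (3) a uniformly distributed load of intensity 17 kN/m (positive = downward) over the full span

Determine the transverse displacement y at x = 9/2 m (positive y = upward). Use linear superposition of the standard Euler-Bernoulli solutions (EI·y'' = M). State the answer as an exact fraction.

Load 1 — applied couple M₀=20 kN·m at a=3/2 m (b=L-a=9/2):
  y_1 = (R_Ax³/6 - M_Ax²/2 - M₀(x-a)²/2)/EI  [x>a] with R_A=15/4, M_A=-15/4 = ((15/4)·(9/2)³/6 - (-15/4)·(9/2)²/2 - 20·((9/2)-(3/2))²/2)/20000 = 63/256000 m
Load 2 — triangular load w₀=20 kN/m (0→w₀ over full span):
  y_2 = -w₀x²(L-x)²(x+2L)/(120LEI) = -20·(9/2)²·(6-(9/2))²·((9/2)+2·6)/(120·6·20000) = -2673/2560000 m
Load 3 — uniform load w=17 kN/m over full span:
  y_3 = -wx²(L-x)²/(24EI) = -17·(9/2)²·(6-(9/2))²/(24·20000) = -4131/2560000 m
Superposition: y = Σ y_i = -3087/1280000 m ≈ -0.002412 m

y(9/2) = -3087/1280000 m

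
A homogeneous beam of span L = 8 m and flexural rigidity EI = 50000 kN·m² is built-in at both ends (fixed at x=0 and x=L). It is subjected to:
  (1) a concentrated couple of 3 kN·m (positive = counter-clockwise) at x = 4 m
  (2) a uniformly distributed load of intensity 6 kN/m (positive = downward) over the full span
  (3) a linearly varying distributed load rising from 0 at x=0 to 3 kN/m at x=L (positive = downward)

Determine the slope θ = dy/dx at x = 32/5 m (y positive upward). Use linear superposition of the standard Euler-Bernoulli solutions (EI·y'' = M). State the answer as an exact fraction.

Load 1 — applied couple M₀=3 kN·m at a=4 m (b=L-a=4):
  θ_1 = (R_Ax²/2 - M_Ax - M₀(x-a))/EI  [x>a] with R_A=9/16, M_A=3/4 = ((9/16)·(32/5)²/2 - (3/4)·(32/5) - 3·((32/5)-4))/50000 = -3/312500 rad
Load 2 — uniform load w=6 kN/m over full span:
  θ_2 = -wx(L-x)(L-2x)/(12EI) = -6·(32/5)·(8-(32/5))·(8-2·(32/5))/(12·50000) = 192/390625 rad
Load 3 — triangular load w₀=3 kN/m (0→w₀ over full span):
  θ_3 = -w₀(2x(L-x)(L-2x)(x+2L)+x²(L-x)²)/(120LEI) = -3·(2·(32/5)·(8-(32/5))·(8-2·(32/5))·((32/5)+2·8)+(32/5)²·(8-(32/5))²)/(120·8·50000) = 256/1953125 rad
Superposition: θ = Σ θ_i = 4789/7812500 rad ≈ 0.000613 rad

θ(32/5) = 4789/7812500 rad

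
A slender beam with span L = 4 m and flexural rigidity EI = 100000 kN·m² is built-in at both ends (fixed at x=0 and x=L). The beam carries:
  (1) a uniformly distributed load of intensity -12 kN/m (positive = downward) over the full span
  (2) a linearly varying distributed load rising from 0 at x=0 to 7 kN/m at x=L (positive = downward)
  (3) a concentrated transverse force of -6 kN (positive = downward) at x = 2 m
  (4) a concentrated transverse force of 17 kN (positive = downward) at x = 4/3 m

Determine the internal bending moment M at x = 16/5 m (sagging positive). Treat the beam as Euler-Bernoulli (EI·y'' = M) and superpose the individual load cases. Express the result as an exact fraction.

Load 1 — uniform load w=-12 kN/m over full span:
  M_1 = wLx/2 - wL²/12 - wx²/2 = (-12)·4·(16/5)/2 - (-12)·4²/12 - (-12)·(16/5)²/2 = 16/25 kN·m
Load 2 — triangular load w₀=7 kN/m (0→w₀ over full span):
  M_2 = 3w₀Lx/20 - w₀L²/30 - w₀x³/(6L) = 3·7·4·(16/5)/20 - 7·4²/30 - 7·(16/5)³/(6·4) = 56/375 kN·m
Load 3 — point force P=-6 kN at a=2 m (b=L-a=2):
  M_3 = Pa²(a+3b)(L-x)/L³ - Pa²b/L²  [x>a] = (-6)·2²·(2+3·2)·(4-(16/5))/4³ - (-6)·2²·2/4² = 3/5 kN·m
Load 4 — point force P=17 kN at a=4/3 m (b=L-a=8/3):
  M_4 = Pa²(a+3b)(L-x)/L³ - Pa²b/L²  [x>a] = 17·(4/3)²·((4/3)+3·(8/3))·(4-(16/5))/4³ - 17·(4/3)²·(8/3)/4² = -68/45 kN·m
Superposition: M = Σ M_i = -137/1125 kN·m ≈ -0.121778 kN·m

M(16/5) = -137/1125 kN·m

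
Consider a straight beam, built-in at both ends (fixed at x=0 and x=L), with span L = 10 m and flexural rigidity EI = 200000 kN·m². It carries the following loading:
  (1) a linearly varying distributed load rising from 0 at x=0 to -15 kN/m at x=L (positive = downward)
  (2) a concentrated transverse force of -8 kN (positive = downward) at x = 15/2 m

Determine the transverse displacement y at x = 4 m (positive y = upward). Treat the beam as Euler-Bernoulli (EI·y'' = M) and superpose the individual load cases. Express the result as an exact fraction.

Load 1 — triangular load w₀=-15 kN/m (0→w₀ over full span):
  y_1 = -w₀x²(L-x)²(x+2L)/(120LEI) = -(-15)·4²·(10-4)²·(4+2·10)/(120·10·200000) = 27/31250 m
Load 2 — point force P=-8 kN at a=15/2 m (b=L-a=5/2):
  y_2 = -Pb²x²(3aL-(3a+b)x)/(6L³EI)  [x≤a] = -(-8)·(5/2)²·4²·(3·(15/2)·10-(3·(15/2)+(5/2))·4)/(6·10³·200000) = 1/12000 m
Superposition: y = Σ y_i = 1421/1500000 m ≈ 0.000947 m

y(4) = 1421/1500000 m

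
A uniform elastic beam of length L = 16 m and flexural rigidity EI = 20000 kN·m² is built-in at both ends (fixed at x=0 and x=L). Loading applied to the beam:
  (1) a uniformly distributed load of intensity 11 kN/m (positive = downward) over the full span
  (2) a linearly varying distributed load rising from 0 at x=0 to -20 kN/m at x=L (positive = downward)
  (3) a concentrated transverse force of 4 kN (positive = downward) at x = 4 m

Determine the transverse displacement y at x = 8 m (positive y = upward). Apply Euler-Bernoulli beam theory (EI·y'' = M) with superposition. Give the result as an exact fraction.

Load 1 — uniform load w=11 kN/m over full span:
  y_1 = -wx²(L-x)²/(24EI) = -11·8²·(16-8)²/(24·20000) = -176/1875 m
Load 2 — triangular load w₀=-20 kN/m (0→w₀ over full span):
  y_2 = -w₀x²(L-x)²(x+2L)/(120LEI) = -(-20)·8²·(16-8)²·(8+2·16)/(120·16·20000) = 32/375 m
Load 3 — point force P=4 kN at a=4 m (b=L-a=12):
  y_3 = -Pa²(L-x)²(3bL-(3b+a)(L-x))/(6L³EI)  [x>a] = -4·4²·(16-8)²·(3·12·16-(3·12+4)·(16-8))/(6·16³·20000) = -4/1875 m
Superposition: y = Σ y_i = -4/375 m ≈ -0.010667 m

y(8) = -4/375 m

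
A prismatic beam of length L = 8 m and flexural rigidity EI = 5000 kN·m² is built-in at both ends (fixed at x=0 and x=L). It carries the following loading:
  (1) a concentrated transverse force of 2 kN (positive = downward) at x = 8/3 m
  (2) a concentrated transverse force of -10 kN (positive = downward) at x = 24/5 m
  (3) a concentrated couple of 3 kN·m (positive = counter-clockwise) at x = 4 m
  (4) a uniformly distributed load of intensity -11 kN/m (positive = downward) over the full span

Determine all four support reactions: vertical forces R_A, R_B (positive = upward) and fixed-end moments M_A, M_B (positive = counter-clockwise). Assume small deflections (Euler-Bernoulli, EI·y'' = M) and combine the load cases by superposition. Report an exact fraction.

R_A = -491141/10800 kN, M_A = -170711/2700 kN·m, R_B = -545659/10800 kN, M_B = 188329/2700 kN·m

Load 1 — point force P=2 kN at a=8/3 m (b=L-a=16/3):
  R_A = Pb²(3a+b)/L³ = 2·(16/3)²·(3·(8/3)+(16/3))/8³ = 40/27 kN
  M_A = Pab²/L² = 2·(8/3)·(16/3)²/8² = 64/27 kN·m
  R_B = Pa²(a+3b)/L³ = 2·(8/3)²·((8/3)+3·(16/3))/8³ = 14/27 kN
  M_B = -Pa²b/L² = -2·(8/3)²·(16/3)/8² = -32/27 kN·m
Load 2 — point force P=-10 kN at a=24/5 m (b=L-a=16/5):
  R_A = Pb²(3a+b)/L³ = (-10)·(16/5)²·(3·(24/5)+(16/5))/8³ = -88/25 kN
  M_A = Pab²/L² = (-10)·(24/5)·(16/5)²/8² = -192/25 kN·m
  R_B = Pa²(a+3b)/L³ = (-10)·(24/5)²·((24/5)+3·(16/5))/8³ = -162/25 kN
  M_B = -Pa²b/L² = -(-10)·(24/5)²·(16/5)/8² = 288/25 kN·m
Load 3 — applied couple M₀=3 kN·m at a=4 m (b=L-a=4):
  R_A = 6M₀ab/L³ = 6·3·4·4/8³ = 9/16 kN
  M_A = M₀b(2a-b)/L² = 3·4·(2·4-4)/8² = 3/4 kN·m
  R_B = -6M₀ab/L³ = -6·3·4·4/8³ = -9/16 kN
  M_B = M₀a(2b-a)/L² = 3·4·(2·4-4)/8² = 3/4 kN·m
Load 4 — uniform load w=-11 kN/m over full span:
  R_A = wL/2 = (-11)·8/2 = -44 kN
  M_A = wL²/12 = (-11)·8²/12 = -176/3 kN·m
  R_B = wL/2 = (-11)·8/2 = -44 kN
  M_B = -wL²/12 = -(-11)·8²/12 = 176/3 kN·m
Superposition: R_A = -491141/10800 kN, M_A = -170711/2700 kN·m, R_B = -545659/10800 kN, M_B = 188329/2700 kN·m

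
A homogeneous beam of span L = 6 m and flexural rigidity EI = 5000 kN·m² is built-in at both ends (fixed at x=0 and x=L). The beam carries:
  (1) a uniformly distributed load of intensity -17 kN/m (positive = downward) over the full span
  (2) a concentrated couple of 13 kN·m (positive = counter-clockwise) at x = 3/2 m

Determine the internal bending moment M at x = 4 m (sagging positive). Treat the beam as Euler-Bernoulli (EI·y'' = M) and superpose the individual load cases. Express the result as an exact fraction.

M(4) = -285/16 kN·m

Load 1 — uniform load w=-17 kN/m over full span:
  M_1 = wLx/2 - wL²/12 - wx²/2 = (-17)·6·4/2 - (-17)·6²/12 - (-17)·4²/2 = -17 kN·m
Load 2 — applied couple M₀=13 kN·m at a=3/2 m (b=L-a=9/2):
  M_2 = R_Ax - M_A - M₀  [x>a] with R_A=39/16, M_A=-39/16 = (39/16)·4 - (-39/16) - 13 = -13/16 kN·m
Superposition: M = Σ M_i = -285/16 kN·m ≈ -17.812500 kN·m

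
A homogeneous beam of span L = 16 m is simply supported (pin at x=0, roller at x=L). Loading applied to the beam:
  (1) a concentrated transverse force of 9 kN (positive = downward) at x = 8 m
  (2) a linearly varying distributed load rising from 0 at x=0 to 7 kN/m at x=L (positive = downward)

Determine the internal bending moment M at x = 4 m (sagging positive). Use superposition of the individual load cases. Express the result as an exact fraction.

M(4) = 88 kN·m

Load 1 — point force P=9 kN at a=8 m (b=L-a=8):
  M_1 = Pbx/L  [x≤a] = 9·8·4/16 = 18 kN·m
Load 2 — triangular load w₀=7 kN/m (0→w₀ over full span):
  M_2 = w₀Lx/6 - w₀x³/(6L) = 7·16·4/6 - 7·4³/(6·16) = 70 kN·m
Superposition: M = Σ M_i = 88 kN·m ≈ 88.000000 kN·m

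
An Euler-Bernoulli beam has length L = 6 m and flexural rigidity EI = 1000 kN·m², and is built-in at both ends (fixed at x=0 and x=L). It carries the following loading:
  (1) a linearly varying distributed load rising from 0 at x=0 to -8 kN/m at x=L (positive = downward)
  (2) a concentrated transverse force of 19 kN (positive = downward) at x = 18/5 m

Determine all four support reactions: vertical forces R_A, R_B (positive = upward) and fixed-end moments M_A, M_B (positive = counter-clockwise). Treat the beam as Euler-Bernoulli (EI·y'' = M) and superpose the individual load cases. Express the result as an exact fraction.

R_A = -64/125 kN, M_A = 168/125 kN·m, R_B = -561/125 kN, M_B = -252/125 kN·m

Load 1 — triangular load w₀=-8 kN/m (0→w₀ over full span):
  R_A = 3w₀L/20 = 3·(-8)·6/20 = -36/5 kN
  M_A = w₀L²/30 = (-8)·6²/30 = -48/5 kN·m
  R_B = 7w₀L/20 = 7·(-8)·6/20 = -84/5 kN
  M_B = -w₀L²/20 = -(-8)·6²/20 = 72/5 kN·m
Load 2 — point force P=19 kN at a=18/5 m (b=L-a=12/5):
  R_A = Pb²(3a+b)/L³ = 19·(12/5)²·(3·(18/5)+(12/5))/6³ = 836/125 kN
  M_A = Pab²/L² = 19·(18/5)·(12/5)²/6² = 1368/125 kN·m
  R_B = Pa²(a+3b)/L³ = 19·(18/5)²·((18/5)+3·(12/5))/6³ = 1539/125 kN
  M_B = -Pa²b/L² = -19·(18/5)²·(12/5)/6² = -2052/125 kN·m
Superposition: R_A = -64/125 kN, M_A = 168/125 kN·m, R_B = -561/125 kN, M_B = -252/125 kN·m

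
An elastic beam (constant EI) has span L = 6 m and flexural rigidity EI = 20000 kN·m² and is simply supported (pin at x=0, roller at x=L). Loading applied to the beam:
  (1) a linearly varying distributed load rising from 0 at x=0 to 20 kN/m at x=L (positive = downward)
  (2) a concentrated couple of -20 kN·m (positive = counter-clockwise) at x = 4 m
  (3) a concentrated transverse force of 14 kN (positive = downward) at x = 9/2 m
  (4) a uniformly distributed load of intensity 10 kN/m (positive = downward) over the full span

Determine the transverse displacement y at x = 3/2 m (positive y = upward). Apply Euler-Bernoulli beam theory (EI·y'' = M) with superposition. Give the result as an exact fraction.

Load 1 — triangular load w₀=20 kN/m (0→w₀ over full span):
  y_1 = -w₀x(7L⁴-10L²x²+3x⁴)/(360LEI) = -20·(3/2)·(7·6⁴-10·6²·(3/2)²+3·(3/2)⁴)/(360·6·20000) = -2943/512000 m
Load 2 — applied couple M₀=-20 kN·m at a=4 m (b=L-a=2):
  y_2 = (M₀x³/(6L)+C₁x)/EI  [x≤a] with C₁=M₀(3b²-L²)/(6L)=40/3 = ((-20)·(3/2)³/(6·6)+(40/3)·(3/2))/20000 = 29/32000 m
Load 3 — point force P=14 kN at a=9/2 m (b=L-a=3/2):
  y_3 = -Pbx(L²-b²-x²)/(6LEI)  [x≤a] = -14·(3/2)·(3/2)·(6²-(3/2)²-(3/2)²)/(6·6·20000) = -441/320000 m
Load 4 — uniform load w=10 kN/m over full span:
  y_4 = -wx(L³-2Lx²+x³)/(24EI) = -10·(3/2)·(6³-2·6·(3/2)²+(3/2)³)/(24·20000) = -1539/256000 m
Superposition: y = Σ y_i = -31313/2560000 m ≈ -0.012232 m

y(3/2) = -31313/2560000 m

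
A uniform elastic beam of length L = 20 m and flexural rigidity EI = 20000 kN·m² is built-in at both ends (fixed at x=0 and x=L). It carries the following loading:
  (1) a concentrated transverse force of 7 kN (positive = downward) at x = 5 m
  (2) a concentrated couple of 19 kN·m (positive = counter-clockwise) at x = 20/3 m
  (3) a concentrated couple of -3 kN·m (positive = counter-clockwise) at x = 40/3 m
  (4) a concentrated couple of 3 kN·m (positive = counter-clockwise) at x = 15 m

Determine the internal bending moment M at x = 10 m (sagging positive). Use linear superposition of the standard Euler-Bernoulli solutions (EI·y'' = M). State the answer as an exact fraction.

M(10) = -53/24 kN·m

Load 1 — point force P=7 kN at a=5 m (b=L-a=15):
  M_1 = Pa²(a+3b)(L-x)/L³ - Pa²b/L²  [x>a] = 7·5²·(5+3·15)·(20-10)/20³ - 7·5²·15/20² = 35/8 kN·m
Load 2 — applied couple M₀=19 kN·m at a=20/3 m (b=L-a=40/3):
  M_2 = R_Ax - M_A - M₀  [x>a] with R_A=19/15, M_A=0 = (19/15)·10 - 0 - 19 = -19/3 kN·m
Load 3 — applied couple M₀=-3 kN·m at a=40/3 m (b=L-a=20/3):
  M_3 = R_Ax - M_A  [x≤a] with R_A=-1/5, M_A=-1 = (-1/5)·10 - (-1) = -1 kN·m
Load 4 — applied couple M₀=3 kN·m at a=15 m (b=L-a=5):
  M_4 = R_Ax - M_A  [x≤a] with R_A=27/160, M_A=15/16 = (27/160)·10 - (15/16) = 3/4 kN·m
Superposition: M = Σ M_i = -53/24 kN·m ≈ -2.208333 kN·m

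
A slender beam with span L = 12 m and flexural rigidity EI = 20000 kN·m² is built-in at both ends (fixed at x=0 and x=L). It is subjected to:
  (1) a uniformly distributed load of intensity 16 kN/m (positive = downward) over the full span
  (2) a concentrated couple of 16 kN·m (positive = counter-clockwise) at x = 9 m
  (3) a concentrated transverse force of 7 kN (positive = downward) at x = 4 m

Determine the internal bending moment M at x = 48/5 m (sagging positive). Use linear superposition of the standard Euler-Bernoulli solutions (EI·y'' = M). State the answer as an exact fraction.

M(48/5) = -1211/75 kN·m

Load 1 — uniform load w=16 kN/m over full span:
  M_1 = wLx/2 - wL²/12 - wx²/2 = 16·12·(48/5)/2 - 16·12²/12 - 16·(48/5)²/2 = -192/25 kN·m
Load 2 — applied couple M₀=16 kN·m at a=9 m (b=L-a=3):
  M_2 = R_Ax - M_A - M₀  [x>a] with R_A=3/2, M_A=5 = (3/2)·(48/5) - 5 - 16 = -33/5 kN·m
Load 3 — point force P=7 kN at a=4 m (b=L-a=8):
  M_3 = Pa²(a+3b)(L-x)/L³ - Pa²b/L²  [x>a] = 7·4²·(4+3·8)·(12-(48/5))/12³ - 7·4²·8/12² = -28/15 kN·m
Superposition: M = Σ M_i = -1211/75 kN·m ≈ -16.146667 kN·m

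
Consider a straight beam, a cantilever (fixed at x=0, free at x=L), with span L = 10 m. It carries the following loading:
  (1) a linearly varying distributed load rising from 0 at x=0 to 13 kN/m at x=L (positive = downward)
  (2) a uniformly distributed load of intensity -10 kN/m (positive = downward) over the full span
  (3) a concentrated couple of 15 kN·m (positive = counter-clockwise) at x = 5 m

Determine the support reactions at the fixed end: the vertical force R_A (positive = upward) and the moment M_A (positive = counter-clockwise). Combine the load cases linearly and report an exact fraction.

R_A = -35 kN, M_A = -245/3 kN·m

Load 1 — triangular load w₀=13 kN/m (0→w₀ over full span):
  R_A = w₀L/2 = 13·10/2 = 65 kN
  M_A = w₀L²/3 = 13·10²/3 = 1300/3 kN·m
Load 2 — uniform load w=-10 kN/m over full span:
  R_A = wL = (-10)·10 = -100 kN
  M_A = wL²/2 = (-10)·10²/2 = -500 kN·m
Load 3 — applied couple M₀=15 kN·m at a=5 m (b=L-a=5):
  R_A = 0 kN
  M_A = -M₀ = -15 kN·m
Superposition: R_A = -35 kN, M_A = -245/3 kN·m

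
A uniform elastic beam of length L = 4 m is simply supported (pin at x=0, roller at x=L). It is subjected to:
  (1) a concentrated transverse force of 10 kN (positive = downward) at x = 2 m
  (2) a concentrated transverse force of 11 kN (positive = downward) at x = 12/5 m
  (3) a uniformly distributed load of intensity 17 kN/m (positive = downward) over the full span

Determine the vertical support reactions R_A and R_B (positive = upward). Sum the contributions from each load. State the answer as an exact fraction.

R_A = 217/5 kN, R_B = 228/5 kN

Load 1 — point force P=10 kN at a=2 m (b=L-a=2):
  R_A = Pb/L = 10·2/4 = 5 kN
  R_B = Pa/L = 10·2/4 = 5 kN
Load 2 — point force P=11 kN at a=12/5 m (b=L-a=8/5):
  R_A = Pb/L = 11·(8/5)/4 = 22/5 kN
  R_B = Pa/L = 11·(12/5)/4 = 33/5 kN
Load 3 — uniform load w=17 kN/m over full span:
  R_A = wL/2 = 17·4/2 = 34 kN
  R_B = wL/2 = 17·4/2 = 34 kN
Superposition: R_A = 217/5 kN, R_B = 228/5 kN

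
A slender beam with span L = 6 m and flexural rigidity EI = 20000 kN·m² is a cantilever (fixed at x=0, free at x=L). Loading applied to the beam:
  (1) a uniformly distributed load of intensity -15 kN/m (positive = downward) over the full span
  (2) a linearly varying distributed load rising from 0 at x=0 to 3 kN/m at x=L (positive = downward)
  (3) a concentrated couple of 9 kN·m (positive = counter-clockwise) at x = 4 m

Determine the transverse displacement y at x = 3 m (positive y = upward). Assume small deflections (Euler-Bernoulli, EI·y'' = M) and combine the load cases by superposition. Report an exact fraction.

Load 1 — uniform load w=-15 kN/m over full span:
  y_1 = -wx²(x²-4Lx+6L²)/(24EI) = -(-15)·3²·(3²-4·6·3+6·6²)/(24·20000) = 1377/32000 m
Load 2 — triangular load w₀=3 kN/m (0→w₀ over full span):
  y_2 = (w₀Lx³/12-w₀L²x²/6-w₀x⁵/(120L))/EI = (3·6·3³/12-3·6²·3²/6-3·3⁵/(120·6))/20000 = -9801/1600000 m
Load 3 — applied couple M₀=9 kN·m at a=4 m (b=L-a=2):
  y_3 = M₀x²/(2EI)  [x≤a] = 9·3²/(2·20000) = 81/40000 m
Superposition: y = Σ y_i = 62289/1600000 m ≈ 0.038931 m

y(3) = 62289/1600000 m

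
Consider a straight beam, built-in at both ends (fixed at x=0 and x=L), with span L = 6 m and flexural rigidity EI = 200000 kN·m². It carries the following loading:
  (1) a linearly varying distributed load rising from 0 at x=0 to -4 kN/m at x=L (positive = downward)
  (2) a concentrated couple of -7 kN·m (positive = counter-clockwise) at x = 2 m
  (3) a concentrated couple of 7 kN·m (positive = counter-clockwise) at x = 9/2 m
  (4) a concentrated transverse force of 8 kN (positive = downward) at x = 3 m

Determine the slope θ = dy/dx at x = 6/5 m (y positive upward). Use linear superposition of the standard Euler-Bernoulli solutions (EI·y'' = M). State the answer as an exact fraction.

θ(6/5) = -1217/62500000 rad

Load 1 — triangular load w₀=-4 kN/m (0→w₀ over full span):
  θ_1 = -w₀(2x(L-x)(L-2x)(x+2L)+x²(L-x)²)/(120LEI) = -(-4)·(2·(6/5)·(6-(6/5))·(6-2·(6/5))·((6/5)+2·6)+(6/5)²·(6-(6/5))²)/(120·6·200000) = 63/3906250 rad
Load 2 — applied couple M₀=-7 kN·m at a=2 m (b=L-a=4):
  θ_2 = (R_Ax²/2 - M_Ax)/EI  [x≤a] with R_A=-14/9, M_A=0 = ((-14/9)·(6/5)²/2 - 0·(6/5))/200000 = -7/1250000 rad
Load 3 — applied couple M₀=7 kN·m at a=9/2 m (b=L-a=3/2):
  θ_3 = (R_Ax²/2 - M_Ax)/EI  [x≤a] with R_A=21/16, M_A=35/16 = ((21/16)·(6/5)²/2 - (35/16)·(6/5))/200000 = -21/2500000 rad
Load 4 — point force P=8 kN at a=3 m (b=L-a=3):
  θ_4 = -Pb²x(2aL-(3a+b)x)/(2L³EI)  [x≤a] = -8·3²·(6/5)·(2·3·6-(3·3+3)·(6/5))/(2·6³·200000) = -27/1250000 rad
Superposition: θ = Σ θ_i = -1217/62500000 rad ≈ -0.000019 rad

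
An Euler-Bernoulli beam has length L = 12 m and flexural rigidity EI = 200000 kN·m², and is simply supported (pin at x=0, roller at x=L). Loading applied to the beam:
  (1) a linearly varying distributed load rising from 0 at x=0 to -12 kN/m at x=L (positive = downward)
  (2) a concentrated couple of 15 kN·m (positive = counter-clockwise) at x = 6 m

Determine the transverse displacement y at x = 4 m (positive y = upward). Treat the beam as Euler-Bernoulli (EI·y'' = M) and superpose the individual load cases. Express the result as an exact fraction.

Load 1 — triangular load w₀=-12 kN/m (0→w₀ over full span):
  y_1 = -w₀x(7L⁴-10L²x²+3x⁴)/(360LEI) = -(-12)·4·(7·12⁴-10·12²·4²+3·4⁴)/(360·12·200000) = 64/9375 m
Load 2 — applied couple M₀=15 kN·m at a=6 m (b=L-a=6):
  y_2 = (M₀x³/(6L)+C₁x)/EI  [x≤a] with C₁=M₀(3b²-L²)/(6L)=-15/2 = (15·4³/(6·12)+(-15/2)·4)/200000 = -1/12000 m
Superposition: y = Σ y_i = 2023/300000 m ≈ 0.006743 m

y(4) = 2023/300000 m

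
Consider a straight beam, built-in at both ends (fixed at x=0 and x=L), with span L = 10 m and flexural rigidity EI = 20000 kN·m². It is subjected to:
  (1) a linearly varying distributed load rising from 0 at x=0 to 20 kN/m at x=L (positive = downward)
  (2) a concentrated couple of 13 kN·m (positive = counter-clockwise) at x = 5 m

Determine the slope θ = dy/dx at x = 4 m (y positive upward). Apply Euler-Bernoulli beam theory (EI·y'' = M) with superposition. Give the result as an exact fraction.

Load 1 — triangular load w₀=20 kN/m (0→w₀ over full span):
  θ_1 = -w₀(2x(L-x)(L-2x)(x+2L)+x²(L-x)²)/(120LEI) = -20·(2·4·(10-4)·(10-2·4)·(4+2·10)+4²·(10-4)²)/(120·10·20000) = -3/1250 rad
Load 2 — applied couple M₀=13 kN·m at a=5 m (b=L-a=5):
  θ_2 = (R_Ax²/2 - M_Ax)/EI  [x≤a] with R_A=39/20, M_A=13/4 = ((39/20)·4²/2 - (13/4)·4)/20000 = 13/100000 rad
Superposition: θ = Σ θ_i = -227/100000 rad ≈ -0.002270 rad

θ(4) = -227/100000 rad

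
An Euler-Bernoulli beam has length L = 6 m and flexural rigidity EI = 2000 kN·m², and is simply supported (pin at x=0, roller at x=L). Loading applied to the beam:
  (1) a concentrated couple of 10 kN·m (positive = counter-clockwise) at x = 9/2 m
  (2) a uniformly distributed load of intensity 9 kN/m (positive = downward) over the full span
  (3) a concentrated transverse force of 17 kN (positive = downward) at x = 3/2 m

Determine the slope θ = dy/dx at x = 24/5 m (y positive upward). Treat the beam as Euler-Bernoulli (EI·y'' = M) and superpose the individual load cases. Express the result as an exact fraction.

θ(24/5) = 372293/8000000 rad

Load 1 — applied couple M₀=10 kN·m at a=9/2 m (b=L-a=3/2):
  θ_1 = (M₀x²/(2L)-M₀(x-a)+C₁)/EI  [x>a] with C₁=M₀(3b²-L²)/(6L)=-65/8 = (10·(24/5)²/(2·6)-10·((24/5)-(9/2))+(-65/8))/2000 = 323/80000 rad
Load 2 — uniform load w=9 kN/m over full span:
  θ_2 = -w(L³-6Lx²+4x³)/(24EI) = -9·(6³-6·6·(24/5)²+4·(24/5)³)/(24·2000) = 8019/250000 rad
Load 3 — point force P=17 kN at a=3/2 m (b=L-a=9/2):
  θ_3 = -Pa(2L²-6Lx+3x²+a²)/(6LEI)  [x>a] = -17·(3/2)·(2·6²-6·6·(24/5)+3·(24/5)²+(3/2)²)/(6·6·2000) = 16677/1600000 rad
Superposition: θ = Σ θ_i = 372293/8000000 rad ≈ 0.046537 rad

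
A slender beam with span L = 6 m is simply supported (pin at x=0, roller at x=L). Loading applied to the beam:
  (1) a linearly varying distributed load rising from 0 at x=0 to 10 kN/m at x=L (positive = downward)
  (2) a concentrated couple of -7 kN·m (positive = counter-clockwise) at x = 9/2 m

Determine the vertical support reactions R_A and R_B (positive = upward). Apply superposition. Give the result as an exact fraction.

Load 1 — triangular load w₀=10 kN/m (0→w₀ over full span):
  R_A = w₀L/6 = 10·6/6 = 10 kN
  R_B = w₀L/3 = 10·6/3 = 20 kN
Load 2 — applied couple M₀=-7 kN·m at a=9/2 m (b=L-a=3/2):
  R_A = M₀/L = (-7)/6 = -7/6 kN
  R_B = -M₀/L = -(-7)/6 = 7/6 kN
Superposition: R_A = 53/6 kN, R_B = 127/6 kN

R_A = 53/6 kN, R_B = 127/6 kN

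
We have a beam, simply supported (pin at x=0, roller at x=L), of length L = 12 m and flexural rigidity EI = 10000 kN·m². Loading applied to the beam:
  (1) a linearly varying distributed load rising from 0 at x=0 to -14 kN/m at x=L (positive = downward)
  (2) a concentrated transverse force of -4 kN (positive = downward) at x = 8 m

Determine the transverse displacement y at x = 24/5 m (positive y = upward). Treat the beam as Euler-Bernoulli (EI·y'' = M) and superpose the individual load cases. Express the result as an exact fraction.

Load 1 — triangular load w₀=-14 kN/m (0→w₀ over full span):
  y_1 = -w₀x(7L⁴-10L²x²+3x⁴)/(360LEI) = -(-14)·(24/5)·(7·12⁴-10·12²·(24/5)²+3·(24/5)⁴)/(360·12·10000) = 1725192/9765625 m
Load 2 — point force P=-4 kN at a=8 m (b=L-a=4):
  y_2 = -Pbx(L²-b²-x²)/(6LEI)  [x≤a] = -(-4)·4·(24/5)·(12²-4²-(24/5)²)/(6·12·10000) = 2624/234375 m
Superposition: y = Σ y_i = 5503576/29296875 m ≈ 0.187855 m

y(24/5) = 5503576/29296875 m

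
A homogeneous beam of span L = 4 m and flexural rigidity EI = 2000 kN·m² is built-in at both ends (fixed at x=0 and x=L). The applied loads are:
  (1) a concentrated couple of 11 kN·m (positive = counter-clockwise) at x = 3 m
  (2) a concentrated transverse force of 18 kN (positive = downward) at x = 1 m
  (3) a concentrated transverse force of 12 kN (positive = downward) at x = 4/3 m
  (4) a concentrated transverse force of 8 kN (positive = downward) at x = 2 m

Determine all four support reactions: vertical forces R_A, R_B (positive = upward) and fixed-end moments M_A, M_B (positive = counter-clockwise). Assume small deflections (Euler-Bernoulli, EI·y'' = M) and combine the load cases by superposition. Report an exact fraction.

R_A = 8977/288 kN, M_A = 3553/144 kN·m, R_B = 1967/288 kN, M_B = -1871/144 kN·m

Load 1 — applied couple M₀=11 kN·m at a=3 m (b=L-a=1):
  R_A = 6M₀ab/L³ = 6·11·3·1/4³ = 99/32 kN
  M_A = M₀b(2a-b)/L² = 11·1·(2·3-1)/4² = 55/16 kN·m
  R_B = -6M₀ab/L³ = -6·11·3·1/4³ = -99/32 kN
  M_B = M₀a(2b-a)/L² = 11·3·(2·1-3)/4² = -33/16 kN·m
Load 2 — point force P=18 kN at a=1 m (b=L-a=3):
  R_A = Pb²(3a+b)/L³ = 18·3²·(3·1+3)/4³ = 243/16 kN
  M_A = Pab²/L² = 18·1·3²/4² = 81/8 kN·m
  R_B = Pa²(a+3b)/L³ = 18·1²·(1+3·3)/4³ = 45/16 kN
  M_B = -Pa²b/L² = -18·1²·3/4² = -27/8 kN·m
Load 3 — point force P=12 kN at a=4/3 m (b=L-a=8/3):
  R_A = Pb²(3a+b)/L³ = 12·(8/3)²·(3·(4/3)+(8/3))/4³ = 80/9 kN
  M_A = Pab²/L² = 12·(4/3)·(8/3)²/4² = 64/9 kN·m
  R_B = Pa²(a+3b)/L³ = 12·(4/3)²·((4/3)+3·(8/3))/4³ = 28/9 kN
  M_B = -Pa²b/L² = -12·(4/3)²·(8/3)/4² = -32/9 kN·m
Load 4 — point force P=8 kN at a=2 m (b=L-a=2):
  R_A = Pb²(3a+b)/L³ = 8·2²·(3·2+2)/4³ = 4 kN
  M_A = Pab²/L² = 8·2·2²/4² = 4 kN·m
  R_B = Pa²(a+3b)/L³ = 8·2²·(2+3·2)/4³ = 4 kN
  M_B = -Pa²b/L² = -8·2²·2/4² = -4 kN·m
Superposition: R_A = 8977/288 kN, M_A = 3553/144 kN·m, R_B = 1967/288 kN, M_B = -1871/144 kN·m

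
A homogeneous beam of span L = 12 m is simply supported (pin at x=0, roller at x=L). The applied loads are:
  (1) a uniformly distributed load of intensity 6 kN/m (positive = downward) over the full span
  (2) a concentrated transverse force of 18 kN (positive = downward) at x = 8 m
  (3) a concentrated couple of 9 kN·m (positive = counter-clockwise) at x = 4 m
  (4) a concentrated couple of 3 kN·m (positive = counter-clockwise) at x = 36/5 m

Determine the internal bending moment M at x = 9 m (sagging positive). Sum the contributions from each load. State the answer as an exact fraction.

Load 1 — uniform load w=6 kN/m over full span:
  M_1 = wx(L-x)/2 = 6·9·(12-9)/2 = 81 kN·m
Load 2 — point force P=18 kN at a=8 m (b=L-a=4):
  M_2 = Pa(L-x)/L  [x>a] = 18·8·(12-9)/12 = 36 kN·m
Load 3 — applied couple M₀=9 kN·m at a=4 m (b=L-a=8):
  M_3 = M₀x/L - M₀  [x>a] = 9·9/12 - 9 = -9/4 kN·m
Load 4 — applied couple M₀=3 kN·m at a=36/5 m (b=L-a=24/5):
  M_4 = M₀x/L - M₀  [x>a] = 3·9/12 - 3 = -3/4 kN·m
Superposition: M = Σ M_i = 114 kN·m ≈ 114.000000 kN·m

M(9) = 114 kN·m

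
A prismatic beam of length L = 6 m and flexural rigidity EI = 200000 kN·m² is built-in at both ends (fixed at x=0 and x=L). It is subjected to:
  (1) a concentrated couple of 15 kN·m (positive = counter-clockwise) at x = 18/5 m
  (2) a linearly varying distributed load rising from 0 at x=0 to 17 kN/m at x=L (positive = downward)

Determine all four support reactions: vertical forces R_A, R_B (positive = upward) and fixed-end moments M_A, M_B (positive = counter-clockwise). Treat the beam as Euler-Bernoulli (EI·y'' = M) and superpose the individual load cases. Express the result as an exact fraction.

R_A = 189/10 kN, M_A = 126/5 kN·m, R_B = 321/10 kN, M_B = -144/5 kN·m

Load 1 — applied couple M₀=15 kN·m at a=18/5 m (b=L-a=12/5):
  R_A = 6M₀ab/L³ = 6·15·(18/5)·(12/5)/6³ = 18/5 kN
  M_A = M₀b(2a-b)/L² = 15·(12/5)·(2·(18/5)-(12/5))/6² = 24/5 kN·m
  R_B = -6M₀ab/L³ = -6·15·(18/5)·(12/5)/6³ = -18/5 kN
  M_B = M₀a(2b-a)/L² = 15·(18/5)·(2·(12/5)-(18/5))/6² = 9/5 kN·m
Load 2 — triangular load w₀=17 kN/m (0→w₀ over full span):
  R_A = 3w₀L/20 = 3·17·6/20 = 153/10 kN
  M_A = w₀L²/30 = 17·6²/30 = 102/5 kN·m
  R_B = 7w₀L/20 = 7·17·6/20 = 357/10 kN
  M_B = -w₀L²/20 = -17·6²/20 = -153/5 kN·m
Superposition: R_A = 189/10 kN, M_A = 126/5 kN·m, R_B = 321/10 kN, M_B = -144/5 kN·m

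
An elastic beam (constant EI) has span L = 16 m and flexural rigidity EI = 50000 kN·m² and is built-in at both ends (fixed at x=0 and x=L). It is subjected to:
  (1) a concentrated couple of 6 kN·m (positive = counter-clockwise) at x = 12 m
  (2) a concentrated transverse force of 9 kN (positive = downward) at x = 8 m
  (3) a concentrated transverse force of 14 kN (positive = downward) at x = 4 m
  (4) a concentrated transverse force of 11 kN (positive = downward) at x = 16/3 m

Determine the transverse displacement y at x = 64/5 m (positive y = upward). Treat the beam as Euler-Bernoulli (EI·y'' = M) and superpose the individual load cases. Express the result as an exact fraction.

y(64/5) = -21343/6328125 m

Load 1 — applied couple M₀=6 kN·m at a=12 m (b=L-a=4):
  y_1 = (R_Ax³/6 - M_Ax²/2 - M₀(x-a)²/2)/EI  [x>a] with R_A=27/64, M_A=15/8 = ((27/64)·(64/5)³/6 - (15/8)·(64/5)²/2 - 6·((64/5)-12)²/2)/50000 = -63/390625 m
Load 2 — point force P=9 kN at a=8 m (b=L-a=8):
  y_2 = -Pa²(L-x)²(3bL-(3b+a)(L-x))/(6L³EI)  [x>a] = -9·8²·(16-(64/5))²·(3·8·16-(3·8+8)·(16-(64/5)))/(6·16³·50000) = -528/390625 m
Load 3 — point force P=14 kN at a=4 m (b=L-a=12):
  y_3 = -Pa²(L-x)²(3bL-(3b+a)(L-x))/(6L³EI)  [x>a] = -14·4²·(16-(64/5))²·(3·12·16-(3·12+4)·(16-(64/5)))/(6·16³·50000) = -196/234375 m
Load 4 — point force P=11 kN at a=16/3 m (b=L-a=32/3):
  y_4 = -Pa²(L-x)²(3bL-(3b+a)(L-x))/(6L³EI)  [x>a] = -11·(16/3)²·(16-(64/5))²·(3·(32/3)·16-(3·(32/3)+(16/3))·(16-(64/5)))/(6·16³·50000) = -32384/31640625 m
Superposition: y = Σ y_i = -21343/6328125 m ≈ -0.003373 m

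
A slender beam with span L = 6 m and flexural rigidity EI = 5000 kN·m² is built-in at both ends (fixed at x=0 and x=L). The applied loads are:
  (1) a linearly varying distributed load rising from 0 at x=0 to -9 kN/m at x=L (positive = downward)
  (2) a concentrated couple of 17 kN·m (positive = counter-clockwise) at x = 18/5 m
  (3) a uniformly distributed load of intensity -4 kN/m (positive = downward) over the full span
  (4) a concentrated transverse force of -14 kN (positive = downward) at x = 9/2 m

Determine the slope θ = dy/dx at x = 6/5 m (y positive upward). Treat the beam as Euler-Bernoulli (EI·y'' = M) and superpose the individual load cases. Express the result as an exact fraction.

Load 1 — triangular load w₀=-9 kN/m (0→w₀ over full span):
  θ_1 = -w₀(2x(L-x)(L-2x)(x+2L)+x²(L-x)²)/(120LEI) = -(-9)·(2·(6/5)·(6-(6/5))·(6-2·(6/5))·((6/5)+2·6)+(6/5)²·(6-(6/5))²)/(120·6·5000) = 567/390625 rad
Load 2 — applied couple M₀=17 kN·m at a=18/5 m (b=L-a=12/5):
  θ_2 = (R_Ax²/2 - M_Ax)/EI  [x≤a] with R_A=102/25, M_A=136/25 = ((102/25)·(6/5)²/2 - (136/25)·(6/5))/5000 = -561/781250 rad
Load 3 — uniform load w=-4 kN/m over full span:
  θ_3 = -wx(L-x)(L-2x)/(12EI) = -(-4)·(6/5)·(6-(6/5))·(6-2·(6/5))/(12·5000) = 108/78125 rad
Load 4 — point force P=-14 kN at a=9/2 m (b=L-a=3/2):
  θ_4 = -Pb²x(2aL-(3a+b)x)/(2L³EI)  [x≤a] = -(-14)·(3/2)²·(6/5)·(2·(9/2)·6-(3·(9/2)+(3/2))·(6/5))/(2·6³·5000) = 63/100000 rad
Superposition: θ = Σ θ_i = 34323/12500000 rad ≈ 0.002746 rad

θ(6/5) = 34323/12500000 rad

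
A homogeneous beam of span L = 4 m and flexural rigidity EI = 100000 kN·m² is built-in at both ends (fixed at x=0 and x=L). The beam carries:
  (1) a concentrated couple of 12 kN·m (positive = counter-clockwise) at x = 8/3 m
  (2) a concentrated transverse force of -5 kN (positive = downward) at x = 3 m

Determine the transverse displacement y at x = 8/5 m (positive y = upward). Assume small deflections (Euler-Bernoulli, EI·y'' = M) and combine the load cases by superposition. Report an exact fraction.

Load 1 — applied couple M₀=12 kN·m at a=8/3 m (b=L-a=4/3):
  y_1 = (R_Ax³/6 - M_Ax²/2)/EI  [x≤a] with R_A=4, M_A=4 = (4·(8/5)³/6 - 4·(8/5)²/2)/100000 = -28/1171875 m
Load 2 — point force P=-5 kN at a=3 m (b=L-a=1):
  y_2 = -Pb²x²(3aL-(3a+b)x)/(6L³EI)  [x≤a] = -(-5)·1²·(8/5)²·(3·3·4-(3·3+1)·(8/5))/(6·4³·100000) = 1/150000 m
Superposition: y = Σ y_i = -323/18750000 m ≈ -0.000017 m

y(8/5) = -323/18750000 m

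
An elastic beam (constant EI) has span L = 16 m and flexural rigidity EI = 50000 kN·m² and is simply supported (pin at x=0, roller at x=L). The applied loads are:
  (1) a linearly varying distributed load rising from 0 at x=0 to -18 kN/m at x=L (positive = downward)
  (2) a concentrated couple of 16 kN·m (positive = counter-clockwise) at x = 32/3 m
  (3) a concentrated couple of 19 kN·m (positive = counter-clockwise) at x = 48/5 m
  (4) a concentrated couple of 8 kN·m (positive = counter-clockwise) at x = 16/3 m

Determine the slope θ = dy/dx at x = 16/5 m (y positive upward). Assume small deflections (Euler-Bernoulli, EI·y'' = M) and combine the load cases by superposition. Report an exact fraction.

θ(16/5) = 45267/1953125 rad

Load 1 — triangular load w₀=-18 kN/m (0→w₀ over full span):
  θ_1 = -w₀(7L⁴-30L²x²+15x⁴)/(360LEI) = -(-18)·(7·16⁴-30·16²·(16/5)²+15·(16/5)⁴)/(360·16·50000) = 46592/1953125 rad
Load 2 — applied couple M₀=16 kN·m at a=32/3 m (b=L-a=16/3):
  θ_2 = (M₀x²/(2L)+C₁)/EI  [x≤a] with C₁=M₀(3b²-L²)/(6L)=-256/9 = (16·(16/5)²/(2·16)+(-256/9))/50000 = -328/703125 rad
Load 3 — applied couple M₀=19 kN·m at a=48/5 m (b=L-a=32/5):
  θ_3 = (M₀x²/(2L)+C₁)/EI  [x≤a] with C₁=M₀(3b²-L²)/(6L)=-1976/75 = (19·(16/5)²/(2·16)+(-1976/75))/50000 = -19/46875 rad
Load 4 — applied couple M₀=8 kN·m at a=16/3 m (b=L-a=32/3):
  θ_4 = (M₀x²/(2L)+C₁)/EI  [x≤a] with C₁=M₀(3b²-L²)/(6L)=64/9 = (8·(16/5)²/(2·16)+(64/9))/50000 = 136/703125 rad
Superposition: θ = Σ θ_i = 45267/1953125 rad ≈ 0.023177 rad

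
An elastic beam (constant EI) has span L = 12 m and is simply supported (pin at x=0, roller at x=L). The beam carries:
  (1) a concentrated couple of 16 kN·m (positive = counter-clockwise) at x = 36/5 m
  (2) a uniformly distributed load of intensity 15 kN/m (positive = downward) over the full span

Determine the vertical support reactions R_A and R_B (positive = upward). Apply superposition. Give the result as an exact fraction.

R_A = 274/3 kN, R_B = 266/3 kN

Load 1 — applied couple M₀=16 kN·m at a=36/5 m (b=L-a=24/5):
  R_A = M₀/L = 16/12 = 4/3 kN
  R_B = -M₀/L = -16/12 = -4/3 kN
Load 2 — uniform load w=15 kN/m over full span:
  R_A = wL/2 = 15·12/2 = 90 kN
  R_B = wL/2 = 15·12/2 = 90 kN
Superposition: R_A = 274/3 kN, R_B = 266/3 kN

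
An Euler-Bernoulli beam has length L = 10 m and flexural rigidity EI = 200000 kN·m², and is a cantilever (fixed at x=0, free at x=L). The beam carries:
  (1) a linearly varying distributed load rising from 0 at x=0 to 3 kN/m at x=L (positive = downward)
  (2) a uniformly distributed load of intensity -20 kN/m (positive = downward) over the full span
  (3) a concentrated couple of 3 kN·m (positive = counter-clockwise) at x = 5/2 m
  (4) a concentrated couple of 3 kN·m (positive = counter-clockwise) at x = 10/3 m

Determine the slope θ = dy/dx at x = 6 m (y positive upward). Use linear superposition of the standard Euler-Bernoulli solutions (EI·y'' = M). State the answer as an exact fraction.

Load 1 — triangular load w₀=3 kN/m (0→w₀ over full span):
  θ_1 = (w₀Lx²/4-w₀L²x/3-w₀x⁴/(24L))/EI = (3·10·6²/4-3·10²·6/3-3·6⁴/(24·10))/200000 = -1731/1000000 rad
Load 2 — uniform load w=-20 kN/m over full span:
  θ_2 = -wx(x²-3Lx+3L²)/(6EI) = -(-20)·6·(6²-3·10·6+3·10²)/(6·200000) = 39/2500 rad
Load 3 — applied couple M₀=3 kN·m at a=5/2 m (b=L-a=15/2):
  θ_3 = M₀a/EI  [x>a] = 3·(5/2)/200000 = 3/80000 rad
Load 4 — applied couple M₀=3 kN·m at a=10/3 m (b=L-a=20/3):
  θ_4 = M₀a/EI  [x>a] = 3·(10/3)/200000 = 1/20000 rad
Superposition: θ = Σ θ_i = 27913/2000000 rad ≈ 0.013957 rad

θ(6) = 27913/2000000 rad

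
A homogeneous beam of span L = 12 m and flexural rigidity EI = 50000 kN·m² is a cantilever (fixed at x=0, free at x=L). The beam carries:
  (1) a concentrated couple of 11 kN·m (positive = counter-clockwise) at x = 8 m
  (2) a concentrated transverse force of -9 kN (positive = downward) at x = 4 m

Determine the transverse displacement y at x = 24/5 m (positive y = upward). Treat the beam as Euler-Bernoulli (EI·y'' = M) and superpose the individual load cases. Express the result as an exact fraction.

Load 1 — applied couple M₀=11 kN·m at a=8 m (b=L-a=4):
  y_1 = M₀x²/(2EI)  [x≤a] = 11·(24/5)²/(2·50000) = 198/78125 m
Load 2 — point force P=-9 kN at a=4 m (b=L-a=8):
  y_2 = -Pa²(3x-a)/(6EI)  [x>a] = -(-9)·4²·(3·(24/5)-4)/(6·50000) = 78/15625 m
Superposition: y = Σ y_i = 588/78125 m ≈ 0.007526 m

y(24/5) = 588/78125 m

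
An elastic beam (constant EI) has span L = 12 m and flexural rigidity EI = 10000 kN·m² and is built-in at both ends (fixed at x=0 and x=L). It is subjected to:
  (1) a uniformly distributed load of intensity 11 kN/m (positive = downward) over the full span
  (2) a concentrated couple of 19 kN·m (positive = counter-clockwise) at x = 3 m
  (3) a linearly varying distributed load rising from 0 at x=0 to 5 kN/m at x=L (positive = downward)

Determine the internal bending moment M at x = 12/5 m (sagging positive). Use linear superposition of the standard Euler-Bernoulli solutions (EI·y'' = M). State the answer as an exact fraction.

M(12/5) = -321/400 kN·m

Load 1 — uniform load w=11 kN/m over full span:
  M_1 = wLx/2 - wL²/12 - wx²/2 = 11·12·(12/5)/2 - 11·12²/12 - 11·(12/5)²/2 = -132/25 kN·m
Load 2 — applied couple M₀=19 kN·m at a=3 m (b=L-a=9):
  M_2 = R_Ax - M_A  [x≤a] with R_A=57/32, M_A=-57/16 = (57/32)·(12/5) - (-57/16) = 627/80 kN·m
Load 3 — triangular load w₀=5 kN/m (0→w₀ over full span):
  M_3 = 3w₀Lx/20 - w₀L²/30 - w₀x³/(6L) = 3·5·12·(12/5)/20 - 5·12²/30 - 5·(12/5)³/(6·12) = -84/25 kN·m
Superposition: M = Σ M_i = -321/400 kN·m ≈ -0.802500 kN·m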